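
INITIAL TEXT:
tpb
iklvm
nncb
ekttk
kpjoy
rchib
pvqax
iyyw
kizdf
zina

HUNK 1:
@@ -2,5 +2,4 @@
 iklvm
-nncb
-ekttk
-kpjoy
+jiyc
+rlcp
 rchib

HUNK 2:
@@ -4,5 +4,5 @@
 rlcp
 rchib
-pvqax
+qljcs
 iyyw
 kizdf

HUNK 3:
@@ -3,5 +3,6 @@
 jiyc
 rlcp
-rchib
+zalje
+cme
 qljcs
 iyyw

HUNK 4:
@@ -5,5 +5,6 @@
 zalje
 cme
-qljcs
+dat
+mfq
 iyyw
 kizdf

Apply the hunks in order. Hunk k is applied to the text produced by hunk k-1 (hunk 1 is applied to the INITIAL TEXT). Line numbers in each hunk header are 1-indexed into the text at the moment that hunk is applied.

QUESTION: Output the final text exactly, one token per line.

Answer: tpb
iklvm
jiyc
rlcp
zalje
cme
dat
mfq
iyyw
kizdf
zina

Derivation:
Hunk 1: at line 2 remove [nncb,ekttk,kpjoy] add [jiyc,rlcp] -> 9 lines: tpb iklvm jiyc rlcp rchib pvqax iyyw kizdf zina
Hunk 2: at line 4 remove [pvqax] add [qljcs] -> 9 lines: tpb iklvm jiyc rlcp rchib qljcs iyyw kizdf zina
Hunk 3: at line 3 remove [rchib] add [zalje,cme] -> 10 lines: tpb iklvm jiyc rlcp zalje cme qljcs iyyw kizdf zina
Hunk 4: at line 5 remove [qljcs] add [dat,mfq] -> 11 lines: tpb iklvm jiyc rlcp zalje cme dat mfq iyyw kizdf zina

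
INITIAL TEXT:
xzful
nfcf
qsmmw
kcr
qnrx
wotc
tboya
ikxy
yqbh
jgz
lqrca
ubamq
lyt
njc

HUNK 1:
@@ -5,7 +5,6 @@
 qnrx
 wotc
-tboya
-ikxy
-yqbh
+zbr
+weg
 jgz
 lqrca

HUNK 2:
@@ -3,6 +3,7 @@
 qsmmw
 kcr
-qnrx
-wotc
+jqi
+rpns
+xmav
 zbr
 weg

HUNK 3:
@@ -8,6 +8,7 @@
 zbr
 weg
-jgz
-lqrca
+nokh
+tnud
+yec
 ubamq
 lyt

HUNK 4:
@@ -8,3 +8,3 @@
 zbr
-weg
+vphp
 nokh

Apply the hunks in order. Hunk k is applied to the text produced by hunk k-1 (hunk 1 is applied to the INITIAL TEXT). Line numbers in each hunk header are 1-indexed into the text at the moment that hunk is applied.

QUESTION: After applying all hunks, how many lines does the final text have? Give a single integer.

Answer: 15

Derivation:
Hunk 1: at line 5 remove [tboya,ikxy,yqbh] add [zbr,weg] -> 13 lines: xzful nfcf qsmmw kcr qnrx wotc zbr weg jgz lqrca ubamq lyt njc
Hunk 2: at line 3 remove [qnrx,wotc] add [jqi,rpns,xmav] -> 14 lines: xzful nfcf qsmmw kcr jqi rpns xmav zbr weg jgz lqrca ubamq lyt njc
Hunk 3: at line 8 remove [jgz,lqrca] add [nokh,tnud,yec] -> 15 lines: xzful nfcf qsmmw kcr jqi rpns xmav zbr weg nokh tnud yec ubamq lyt njc
Hunk 4: at line 8 remove [weg] add [vphp] -> 15 lines: xzful nfcf qsmmw kcr jqi rpns xmav zbr vphp nokh tnud yec ubamq lyt njc
Final line count: 15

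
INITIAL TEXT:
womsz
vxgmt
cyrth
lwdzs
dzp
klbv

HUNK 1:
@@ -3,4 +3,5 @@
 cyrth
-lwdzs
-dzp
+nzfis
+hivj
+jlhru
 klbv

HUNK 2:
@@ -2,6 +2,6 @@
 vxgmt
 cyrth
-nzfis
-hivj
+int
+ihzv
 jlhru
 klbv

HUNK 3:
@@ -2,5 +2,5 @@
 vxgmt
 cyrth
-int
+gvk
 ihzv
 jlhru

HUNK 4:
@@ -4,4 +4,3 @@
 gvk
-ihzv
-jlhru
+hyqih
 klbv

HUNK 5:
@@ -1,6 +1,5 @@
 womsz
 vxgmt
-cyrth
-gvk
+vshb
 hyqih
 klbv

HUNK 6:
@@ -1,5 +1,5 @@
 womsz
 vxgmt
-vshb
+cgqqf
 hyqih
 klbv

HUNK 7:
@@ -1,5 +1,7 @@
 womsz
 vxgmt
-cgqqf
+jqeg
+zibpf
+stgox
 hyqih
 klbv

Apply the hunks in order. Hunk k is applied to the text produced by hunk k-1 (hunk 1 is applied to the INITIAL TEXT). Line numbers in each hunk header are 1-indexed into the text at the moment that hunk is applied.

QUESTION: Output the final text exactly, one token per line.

Hunk 1: at line 3 remove [lwdzs,dzp] add [nzfis,hivj,jlhru] -> 7 lines: womsz vxgmt cyrth nzfis hivj jlhru klbv
Hunk 2: at line 2 remove [nzfis,hivj] add [int,ihzv] -> 7 lines: womsz vxgmt cyrth int ihzv jlhru klbv
Hunk 3: at line 2 remove [int] add [gvk] -> 7 lines: womsz vxgmt cyrth gvk ihzv jlhru klbv
Hunk 4: at line 4 remove [ihzv,jlhru] add [hyqih] -> 6 lines: womsz vxgmt cyrth gvk hyqih klbv
Hunk 5: at line 1 remove [cyrth,gvk] add [vshb] -> 5 lines: womsz vxgmt vshb hyqih klbv
Hunk 6: at line 1 remove [vshb] add [cgqqf] -> 5 lines: womsz vxgmt cgqqf hyqih klbv
Hunk 7: at line 1 remove [cgqqf] add [jqeg,zibpf,stgox] -> 7 lines: womsz vxgmt jqeg zibpf stgox hyqih klbv

Answer: womsz
vxgmt
jqeg
zibpf
stgox
hyqih
klbv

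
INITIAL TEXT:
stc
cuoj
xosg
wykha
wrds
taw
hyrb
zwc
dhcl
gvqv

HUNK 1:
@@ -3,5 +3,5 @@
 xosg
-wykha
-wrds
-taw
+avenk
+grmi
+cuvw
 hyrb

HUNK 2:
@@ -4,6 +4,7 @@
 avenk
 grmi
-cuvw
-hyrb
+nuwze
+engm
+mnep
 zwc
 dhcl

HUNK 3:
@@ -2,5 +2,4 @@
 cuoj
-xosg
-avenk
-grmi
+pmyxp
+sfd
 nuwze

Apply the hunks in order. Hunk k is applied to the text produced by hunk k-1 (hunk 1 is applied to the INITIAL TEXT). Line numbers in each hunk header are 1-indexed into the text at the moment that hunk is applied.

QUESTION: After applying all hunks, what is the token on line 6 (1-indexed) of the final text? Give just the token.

Hunk 1: at line 3 remove [wykha,wrds,taw] add [avenk,grmi,cuvw] -> 10 lines: stc cuoj xosg avenk grmi cuvw hyrb zwc dhcl gvqv
Hunk 2: at line 4 remove [cuvw,hyrb] add [nuwze,engm,mnep] -> 11 lines: stc cuoj xosg avenk grmi nuwze engm mnep zwc dhcl gvqv
Hunk 3: at line 2 remove [xosg,avenk,grmi] add [pmyxp,sfd] -> 10 lines: stc cuoj pmyxp sfd nuwze engm mnep zwc dhcl gvqv
Final line 6: engm

Answer: engm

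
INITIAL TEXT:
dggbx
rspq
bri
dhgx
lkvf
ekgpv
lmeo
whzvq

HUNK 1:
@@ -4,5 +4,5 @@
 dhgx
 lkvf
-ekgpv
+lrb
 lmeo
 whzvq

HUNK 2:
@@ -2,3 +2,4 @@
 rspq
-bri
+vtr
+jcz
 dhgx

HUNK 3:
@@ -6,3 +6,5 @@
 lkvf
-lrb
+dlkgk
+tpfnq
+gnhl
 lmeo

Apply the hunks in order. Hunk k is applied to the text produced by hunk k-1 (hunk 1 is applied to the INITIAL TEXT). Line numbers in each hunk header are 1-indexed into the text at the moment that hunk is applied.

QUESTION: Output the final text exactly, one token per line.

Answer: dggbx
rspq
vtr
jcz
dhgx
lkvf
dlkgk
tpfnq
gnhl
lmeo
whzvq

Derivation:
Hunk 1: at line 4 remove [ekgpv] add [lrb] -> 8 lines: dggbx rspq bri dhgx lkvf lrb lmeo whzvq
Hunk 2: at line 2 remove [bri] add [vtr,jcz] -> 9 lines: dggbx rspq vtr jcz dhgx lkvf lrb lmeo whzvq
Hunk 3: at line 6 remove [lrb] add [dlkgk,tpfnq,gnhl] -> 11 lines: dggbx rspq vtr jcz dhgx lkvf dlkgk tpfnq gnhl lmeo whzvq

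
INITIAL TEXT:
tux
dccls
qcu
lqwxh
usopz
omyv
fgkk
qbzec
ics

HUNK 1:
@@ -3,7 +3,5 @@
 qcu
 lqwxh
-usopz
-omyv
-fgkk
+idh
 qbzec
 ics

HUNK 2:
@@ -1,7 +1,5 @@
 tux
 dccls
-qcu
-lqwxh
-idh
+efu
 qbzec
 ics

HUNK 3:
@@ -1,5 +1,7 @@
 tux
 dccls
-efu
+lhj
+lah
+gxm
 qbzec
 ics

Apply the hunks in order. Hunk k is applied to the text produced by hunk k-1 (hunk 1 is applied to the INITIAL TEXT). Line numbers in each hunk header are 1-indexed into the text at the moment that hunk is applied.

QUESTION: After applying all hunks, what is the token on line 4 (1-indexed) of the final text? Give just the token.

Answer: lah

Derivation:
Hunk 1: at line 3 remove [usopz,omyv,fgkk] add [idh] -> 7 lines: tux dccls qcu lqwxh idh qbzec ics
Hunk 2: at line 1 remove [qcu,lqwxh,idh] add [efu] -> 5 lines: tux dccls efu qbzec ics
Hunk 3: at line 1 remove [efu] add [lhj,lah,gxm] -> 7 lines: tux dccls lhj lah gxm qbzec ics
Final line 4: lah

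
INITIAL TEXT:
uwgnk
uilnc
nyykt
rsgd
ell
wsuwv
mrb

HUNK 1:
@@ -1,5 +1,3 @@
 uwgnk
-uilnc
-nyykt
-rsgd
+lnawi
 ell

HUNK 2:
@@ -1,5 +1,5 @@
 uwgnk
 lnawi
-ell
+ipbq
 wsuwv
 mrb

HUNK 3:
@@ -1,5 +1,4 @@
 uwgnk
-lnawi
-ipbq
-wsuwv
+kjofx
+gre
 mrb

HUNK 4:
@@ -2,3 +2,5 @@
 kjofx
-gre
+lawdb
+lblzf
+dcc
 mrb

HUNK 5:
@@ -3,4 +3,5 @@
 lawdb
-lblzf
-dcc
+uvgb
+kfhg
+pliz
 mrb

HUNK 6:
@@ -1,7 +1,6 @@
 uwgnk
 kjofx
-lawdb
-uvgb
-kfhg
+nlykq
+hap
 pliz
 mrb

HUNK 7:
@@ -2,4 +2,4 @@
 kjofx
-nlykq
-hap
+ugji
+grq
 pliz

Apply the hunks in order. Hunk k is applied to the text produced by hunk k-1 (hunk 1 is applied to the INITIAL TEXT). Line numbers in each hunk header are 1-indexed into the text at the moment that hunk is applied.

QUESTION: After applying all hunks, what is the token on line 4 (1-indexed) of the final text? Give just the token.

Answer: grq

Derivation:
Hunk 1: at line 1 remove [uilnc,nyykt,rsgd] add [lnawi] -> 5 lines: uwgnk lnawi ell wsuwv mrb
Hunk 2: at line 1 remove [ell] add [ipbq] -> 5 lines: uwgnk lnawi ipbq wsuwv mrb
Hunk 3: at line 1 remove [lnawi,ipbq,wsuwv] add [kjofx,gre] -> 4 lines: uwgnk kjofx gre mrb
Hunk 4: at line 2 remove [gre] add [lawdb,lblzf,dcc] -> 6 lines: uwgnk kjofx lawdb lblzf dcc mrb
Hunk 5: at line 3 remove [lblzf,dcc] add [uvgb,kfhg,pliz] -> 7 lines: uwgnk kjofx lawdb uvgb kfhg pliz mrb
Hunk 6: at line 1 remove [lawdb,uvgb,kfhg] add [nlykq,hap] -> 6 lines: uwgnk kjofx nlykq hap pliz mrb
Hunk 7: at line 2 remove [nlykq,hap] add [ugji,grq] -> 6 lines: uwgnk kjofx ugji grq pliz mrb
Final line 4: grq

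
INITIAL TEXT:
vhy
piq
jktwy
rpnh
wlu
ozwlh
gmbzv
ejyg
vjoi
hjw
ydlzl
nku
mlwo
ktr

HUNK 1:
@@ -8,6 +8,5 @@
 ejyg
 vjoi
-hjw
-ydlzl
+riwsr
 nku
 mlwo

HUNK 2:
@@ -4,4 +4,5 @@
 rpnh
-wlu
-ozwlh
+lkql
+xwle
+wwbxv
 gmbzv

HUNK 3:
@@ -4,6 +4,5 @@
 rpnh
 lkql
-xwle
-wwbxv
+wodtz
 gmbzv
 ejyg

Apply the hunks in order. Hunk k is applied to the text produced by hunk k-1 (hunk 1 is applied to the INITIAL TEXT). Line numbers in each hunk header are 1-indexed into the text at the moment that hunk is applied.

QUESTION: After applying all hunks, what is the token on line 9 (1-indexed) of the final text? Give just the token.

Hunk 1: at line 8 remove [hjw,ydlzl] add [riwsr] -> 13 lines: vhy piq jktwy rpnh wlu ozwlh gmbzv ejyg vjoi riwsr nku mlwo ktr
Hunk 2: at line 4 remove [wlu,ozwlh] add [lkql,xwle,wwbxv] -> 14 lines: vhy piq jktwy rpnh lkql xwle wwbxv gmbzv ejyg vjoi riwsr nku mlwo ktr
Hunk 3: at line 4 remove [xwle,wwbxv] add [wodtz] -> 13 lines: vhy piq jktwy rpnh lkql wodtz gmbzv ejyg vjoi riwsr nku mlwo ktr
Final line 9: vjoi

Answer: vjoi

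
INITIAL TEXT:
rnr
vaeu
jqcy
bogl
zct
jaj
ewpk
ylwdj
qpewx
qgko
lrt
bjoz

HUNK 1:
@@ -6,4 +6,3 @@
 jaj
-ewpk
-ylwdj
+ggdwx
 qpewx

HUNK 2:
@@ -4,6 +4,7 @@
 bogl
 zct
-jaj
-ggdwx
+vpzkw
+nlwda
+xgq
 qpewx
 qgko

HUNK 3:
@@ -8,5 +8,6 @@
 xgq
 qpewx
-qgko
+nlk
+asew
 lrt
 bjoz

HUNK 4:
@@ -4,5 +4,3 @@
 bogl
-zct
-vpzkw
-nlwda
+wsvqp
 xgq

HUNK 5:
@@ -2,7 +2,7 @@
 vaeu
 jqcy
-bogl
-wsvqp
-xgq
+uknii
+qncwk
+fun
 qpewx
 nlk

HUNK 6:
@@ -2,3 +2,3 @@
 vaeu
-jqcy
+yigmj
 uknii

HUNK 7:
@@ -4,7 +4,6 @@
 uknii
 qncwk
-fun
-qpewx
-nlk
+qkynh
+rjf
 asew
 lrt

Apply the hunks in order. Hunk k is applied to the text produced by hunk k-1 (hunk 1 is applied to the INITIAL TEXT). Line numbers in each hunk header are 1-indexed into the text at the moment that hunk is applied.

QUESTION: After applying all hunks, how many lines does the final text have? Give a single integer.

Hunk 1: at line 6 remove [ewpk,ylwdj] add [ggdwx] -> 11 lines: rnr vaeu jqcy bogl zct jaj ggdwx qpewx qgko lrt bjoz
Hunk 2: at line 4 remove [jaj,ggdwx] add [vpzkw,nlwda,xgq] -> 12 lines: rnr vaeu jqcy bogl zct vpzkw nlwda xgq qpewx qgko lrt bjoz
Hunk 3: at line 8 remove [qgko] add [nlk,asew] -> 13 lines: rnr vaeu jqcy bogl zct vpzkw nlwda xgq qpewx nlk asew lrt bjoz
Hunk 4: at line 4 remove [zct,vpzkw,nlwda] add [wsvqp] -> 11 lines: rnr vaeu jqcy bogl wsvqp xgq qpewx nlk asew lrt bjoz
Hunk 5: at line 2 remove [bogl,wsvqp,xgq] add [uknii,qncwk,fun] -> 11 lines: rnr vaeu jqcy uknii qncwk fun qpewx nlk asew lrt bjoz
Hunk 6: at line 2 remove [jqcy] add [yigmj] -> 11 lines: rnr vaeu yigmj uknii qncwk fun qpewx nlk asew lrt bjoz
Hunk 7: at line 4 remove [fun,qpewx,nlk] add [qkynh,rjf] -> 10 lines: rnr vaeu yigmj uknii qncwk qkynh rjf asew lrt bjoz
Final line count: 10

Answer: 10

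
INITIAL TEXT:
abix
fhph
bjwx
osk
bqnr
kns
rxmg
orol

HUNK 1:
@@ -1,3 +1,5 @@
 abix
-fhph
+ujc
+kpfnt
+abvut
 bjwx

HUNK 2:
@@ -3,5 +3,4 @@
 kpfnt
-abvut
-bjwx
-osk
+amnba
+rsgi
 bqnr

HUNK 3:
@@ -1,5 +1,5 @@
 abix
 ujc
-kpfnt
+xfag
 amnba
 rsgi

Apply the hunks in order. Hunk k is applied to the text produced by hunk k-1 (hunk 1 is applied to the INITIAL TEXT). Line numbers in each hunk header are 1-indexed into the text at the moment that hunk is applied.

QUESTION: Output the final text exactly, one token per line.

Answer: abix
ujc
xfag
amnba
rsgi
bqnr
kns
rxmg
orol

Derivation:
Hunk 1: at line 1 remove [fhph] add [ujc,kpfnt,abvut] -> 10 lines: abix ujc kpfnt abvut bjwx osk bqnr kns rxmg orol
Hunk 2: at line 3 remove [abvut,bjwx,osk] add [amnba,rsgi] -> 9 lines: abix ujc kpfnt amnba rsgi bqnr kns rxmg orol
Hunk 3: at line 1 remove [kpfnt] add [xfag] -> 9 lines: abix ujc xfag amnba rsgi bqnr kns rxmg orol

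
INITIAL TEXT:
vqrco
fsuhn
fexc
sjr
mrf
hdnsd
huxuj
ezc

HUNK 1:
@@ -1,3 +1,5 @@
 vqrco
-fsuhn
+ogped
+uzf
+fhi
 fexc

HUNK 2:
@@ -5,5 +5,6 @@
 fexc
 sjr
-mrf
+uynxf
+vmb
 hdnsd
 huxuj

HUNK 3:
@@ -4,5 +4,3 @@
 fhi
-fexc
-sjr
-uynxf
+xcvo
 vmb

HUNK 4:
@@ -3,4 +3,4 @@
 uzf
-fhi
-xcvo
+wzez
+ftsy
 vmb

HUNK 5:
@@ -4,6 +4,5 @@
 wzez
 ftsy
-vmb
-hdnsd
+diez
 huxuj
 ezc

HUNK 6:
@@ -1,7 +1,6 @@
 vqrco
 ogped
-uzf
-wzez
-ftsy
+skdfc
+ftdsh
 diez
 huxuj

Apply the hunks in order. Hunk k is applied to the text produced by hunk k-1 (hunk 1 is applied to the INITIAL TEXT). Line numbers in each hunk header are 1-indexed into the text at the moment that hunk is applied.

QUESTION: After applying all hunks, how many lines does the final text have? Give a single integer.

Hunk 1: at line 1 remove [fsuhn] add [ogped,uzf,fhi] -> 10 lines: vqrco ogped uzf fhi fexc sjr mrf hdnsd huxuj ezc
Hunk 2: at line 5 remove [mrf] add [uynxf,vmb] -> 11 lines: vqrco ogped uzf fhi fexc sjr uynxf vmb hdnsd huxuj ezc
Hunk 3: at line 4 remove [fexc,sjr,uynxf] add [xcvo] -> 9 lines: vqrco ogped uzf fhi xcvo vmb hdnsd huxuj ezc
Hunk 4: at line 3 remove [fhi,xcvo] add [wzez,ftsy] -> 9 lines: vqrco ogped uzf wzez ftsy vmb hdnsd huxuj ezc
Hunk 5: at line 4 remove [vmb,hdnsd] add [diez] -> 8 lines: vqrco ogped uzf wzez ftsy diez huxuj ezc
Hunk 6: at line 1 remove [uzf,wzez,ftsy] add [skdfc,ftdsh] -> 7 lines: vqrco ogped skdfc ftdsh diez huxuj ezc
Final line count: 7

Answer: 7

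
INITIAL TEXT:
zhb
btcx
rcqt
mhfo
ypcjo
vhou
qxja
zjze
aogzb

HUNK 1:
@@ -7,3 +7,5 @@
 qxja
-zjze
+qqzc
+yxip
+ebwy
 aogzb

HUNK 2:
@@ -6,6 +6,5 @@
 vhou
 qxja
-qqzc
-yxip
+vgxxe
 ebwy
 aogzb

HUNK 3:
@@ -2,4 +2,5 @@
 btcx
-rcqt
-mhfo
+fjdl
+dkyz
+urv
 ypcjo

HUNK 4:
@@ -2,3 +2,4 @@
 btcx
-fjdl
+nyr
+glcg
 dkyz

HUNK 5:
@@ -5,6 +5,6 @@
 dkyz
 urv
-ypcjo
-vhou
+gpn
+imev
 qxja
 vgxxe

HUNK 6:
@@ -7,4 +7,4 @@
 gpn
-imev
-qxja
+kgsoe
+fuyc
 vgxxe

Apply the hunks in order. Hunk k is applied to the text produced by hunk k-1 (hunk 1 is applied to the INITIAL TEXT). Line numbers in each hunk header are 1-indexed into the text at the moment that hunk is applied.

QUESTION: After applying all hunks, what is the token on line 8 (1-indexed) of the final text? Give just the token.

Answer: kgsoe

Derivation:
Hunk 1: at line 7 remove [zjze] add [qqzc,yxip,ebwy] -> 11 lines: zhb btcx rcqt mhfo ypcjo vhou qxja qqzc yxip ebwy aogzb
Hunk 2: at line 6 remove [qqzc,yxip] add [vgxxe] -> 10 lines: zhb btcx rcqt mhfo ypcjo vhou qxja vgxxe ebwy aogzb
Hunk 3: at line 2 remove [rcqt,mhfo] add [fjdl,dkyz,urv] -> 11 lines: zhb btcx fjdl dkyz urv ypcjo vhou qxja vgxxe ebwy aogzb
Hunk 4: at line 2 remove [fjdl] add [nyr,glcg] -> 12 lines: zhb btcx nyr glcg dkyz urv ypcjo vhou qxja vgxxe ebwy aogzb
Hunk 5: at line 5 remove [ypcjo,vhou] add [gpn,imev] -> 12 lines: zhb btcx nyr glcg dkyz urv gpn imev qxja vgxxe ebwy aogzb
Hunk 6: at line 7 remove [imev,qxja] add [kgsoe,fuyc] -> 12 lines: zhb btcx nyr glcg dkyz urv gpn kgsoe fuyc vgxxe ebwy aogzb
Final line 8: kgsoe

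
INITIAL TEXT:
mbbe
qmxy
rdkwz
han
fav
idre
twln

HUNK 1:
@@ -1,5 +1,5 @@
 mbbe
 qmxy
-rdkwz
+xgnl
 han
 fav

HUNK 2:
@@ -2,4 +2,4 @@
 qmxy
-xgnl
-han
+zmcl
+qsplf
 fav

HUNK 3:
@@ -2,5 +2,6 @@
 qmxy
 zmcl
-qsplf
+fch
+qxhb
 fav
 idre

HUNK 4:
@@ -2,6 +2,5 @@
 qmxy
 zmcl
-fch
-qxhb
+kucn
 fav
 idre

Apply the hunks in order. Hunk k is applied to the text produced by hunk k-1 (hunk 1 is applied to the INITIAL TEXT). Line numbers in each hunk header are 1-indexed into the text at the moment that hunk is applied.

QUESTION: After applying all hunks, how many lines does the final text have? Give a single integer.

Hunk 1: at line 1 remove [rdkwz] add [xgnl] -> 7 lines: mbbe qmxy xgnl han fav idre twln
Hunk 2: at line 2 remove [xgnl,han] add [zmcl,qsplf] -> 7 lines: mbbe qmxy zmcl qsplf fav idre twln
Hunk 3: at line 2 remove [qsplf] add [fch,qxhb] -> 8 lines: mbbe qmxy zmcl fch qxhb fav idre twln
Hunk 4: at line 2 remove [fch,qxhb] add [kucn] -> 7 lines: mbbe qmxy zmcl kucn fav idre twln
Final line count: 7

Answer: 7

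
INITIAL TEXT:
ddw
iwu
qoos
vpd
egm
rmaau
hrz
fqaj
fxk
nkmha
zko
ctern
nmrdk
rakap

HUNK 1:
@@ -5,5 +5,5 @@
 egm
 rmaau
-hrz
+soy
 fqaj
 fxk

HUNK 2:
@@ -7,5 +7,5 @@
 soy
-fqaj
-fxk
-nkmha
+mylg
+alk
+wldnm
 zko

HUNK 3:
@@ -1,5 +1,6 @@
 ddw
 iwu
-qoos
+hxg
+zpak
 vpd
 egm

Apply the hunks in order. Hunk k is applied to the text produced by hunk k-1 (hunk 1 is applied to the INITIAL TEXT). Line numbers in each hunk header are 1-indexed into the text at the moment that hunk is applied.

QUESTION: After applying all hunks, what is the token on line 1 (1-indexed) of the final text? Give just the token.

Answer: ddw

Derivation:
Hunk 1: at line 5 remove [hrz] add [soy] -> 14 lines: ddw iwu qoos vpd egm rmaau soy fqaj fxk nkmha zko ctern nmrdk rakap
Hunk 2: at line 7 remove [fqaj,fxk,nkmha] add [mylg,alk,wldnm] -> 14 lines: ddw iwu qoos vpd egm rmaau soy mylg alk wldnm zko ctern nmrdk rakap
Hunk 3: at line 1 remove [qoos] add [hxg,zpak] -> 15 lines: ddw iwu hxg zpak vpd egm rmaau soy mylg alk wldnm zko ctern nmrdk rakap
Final line 1: ddw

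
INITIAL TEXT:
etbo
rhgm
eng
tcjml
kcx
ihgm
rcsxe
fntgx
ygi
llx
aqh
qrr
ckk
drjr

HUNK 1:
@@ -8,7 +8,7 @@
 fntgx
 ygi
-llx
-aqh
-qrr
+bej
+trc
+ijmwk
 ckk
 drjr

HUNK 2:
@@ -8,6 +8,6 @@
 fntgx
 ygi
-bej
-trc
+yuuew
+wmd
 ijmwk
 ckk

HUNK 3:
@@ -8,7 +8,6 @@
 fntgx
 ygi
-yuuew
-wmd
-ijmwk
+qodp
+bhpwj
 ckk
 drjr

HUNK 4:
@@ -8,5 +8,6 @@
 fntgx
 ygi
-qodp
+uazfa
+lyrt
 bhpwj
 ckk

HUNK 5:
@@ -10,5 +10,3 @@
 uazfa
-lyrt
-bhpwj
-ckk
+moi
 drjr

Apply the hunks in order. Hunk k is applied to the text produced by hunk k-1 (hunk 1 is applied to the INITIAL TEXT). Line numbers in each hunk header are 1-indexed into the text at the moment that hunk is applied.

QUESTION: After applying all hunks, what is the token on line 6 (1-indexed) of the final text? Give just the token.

Hunk 1: at line 8 remove [llx,aqh,qrr] add [bej,trc,ijmwk] -> 14 lines: etbo rhgm eng tcjml kcx ihgm rcsxe fntgx ygi bej trc ijmwk ckk drjr
Hunk 2: at line 8 remove [bej,trc] add [yuuew,wmd] -> 14 lines: etbo rhgm eng tcjml kcx ihgm rcsxe fntgx ygi yuuew wmd ijmwk ckk drjr
Hunk 3: at line 8 remove [yuuew,wmd,ijmwk] add [qodp,bhpwj] -> 13 lines: etbo rhgm eng tcjml kcx ihgm rcsxe fntgx ygi qodp bhpwj ckk drjr
Hunk 4: at line 8 remove [qodp] add [uazfa,lyrt] -> 14 lines: etbo rhgm eng tcjml kcx ihgm rcsxe fntgx ygi uazfa lyrt bhpwj ckk drjr
Hunk 5: at line 10 remove [lyrt,bhpwj,ckk] add [moi] -> 12 lines: etbo rhgm eng tcjml kcx ihgm rcsxe fntgx ygi uazfa moi drjr
Final line 6: ihgm

Answer: ihgm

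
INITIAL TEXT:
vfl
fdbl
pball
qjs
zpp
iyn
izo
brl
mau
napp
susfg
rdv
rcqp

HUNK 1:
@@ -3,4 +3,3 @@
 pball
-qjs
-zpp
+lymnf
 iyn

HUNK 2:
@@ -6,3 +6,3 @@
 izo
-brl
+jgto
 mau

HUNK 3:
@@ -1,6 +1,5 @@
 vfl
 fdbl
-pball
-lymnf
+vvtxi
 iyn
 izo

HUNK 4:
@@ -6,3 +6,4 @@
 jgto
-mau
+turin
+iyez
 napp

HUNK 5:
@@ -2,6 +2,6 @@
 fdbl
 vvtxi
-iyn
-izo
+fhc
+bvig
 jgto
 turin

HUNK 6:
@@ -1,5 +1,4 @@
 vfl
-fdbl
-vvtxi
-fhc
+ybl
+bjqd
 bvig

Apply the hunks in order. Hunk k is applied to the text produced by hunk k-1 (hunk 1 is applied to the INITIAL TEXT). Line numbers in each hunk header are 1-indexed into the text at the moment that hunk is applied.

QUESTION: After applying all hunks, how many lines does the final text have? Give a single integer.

Hunk 1: at line 3 remove [qjs,zpp] add [lymnf] -> 12 lines: vfl fdbl pball lymnf iyn izo brl mau napp susfg rdv rcqp
Hunk 2: at line 6 remove [brl] add [jgto] -> 12 lines: vfl fdbl pball lymnf iyn izo jgto mau napp susfg rdv rcqp
Hunk 3: at line 1 remove [pball,lymnf] add [vvtxi] -> 11 lines: vfl fdbl vvtxi iyn izo jgto mau napp susfg rdv rcqp
Hunk 4: at line 6 remove [mau] add [turin,iyez] -> 12 lines: vfl fdbl vvtxi iyn izo jgto turin iyez napp susfg rdv rcqp
Hunk 5: at line 2 remove [iyn,izo] add [fhc,bvig] -> 12 lines: vfl fdbl vvtxi fhc bvig jgto turin iyez napp susfg rdv rcqp
Hunk 6: at line 1 remove [fdbl,vvtxi,fhc] add [ybl,bjqd] -> 11 lines: vfl ybl bjqd bvig jgto turin iyez napp susfg rdv rcqp
Final line count: 11

Answer: 11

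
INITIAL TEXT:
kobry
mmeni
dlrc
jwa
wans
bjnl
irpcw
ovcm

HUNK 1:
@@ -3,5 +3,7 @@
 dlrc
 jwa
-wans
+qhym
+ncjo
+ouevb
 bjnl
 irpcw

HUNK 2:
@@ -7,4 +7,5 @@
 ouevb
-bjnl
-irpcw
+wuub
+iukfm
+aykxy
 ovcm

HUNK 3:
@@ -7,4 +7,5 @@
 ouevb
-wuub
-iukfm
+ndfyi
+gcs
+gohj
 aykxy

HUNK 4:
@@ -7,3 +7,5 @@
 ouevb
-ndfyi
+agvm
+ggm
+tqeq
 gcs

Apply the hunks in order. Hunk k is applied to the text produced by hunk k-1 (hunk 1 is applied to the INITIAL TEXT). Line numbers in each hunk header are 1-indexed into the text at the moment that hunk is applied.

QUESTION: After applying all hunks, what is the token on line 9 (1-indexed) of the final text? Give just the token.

Hunk 1: at line 3 remove [wans] add [qhym,ncjo,ouevb] -> 10 lines: kobry mmeni dlrc jwa qhym ncjo ouevb bjnl irpcw ovcm
Hunk 2: at line 7 remove [bjnl,irpcw] add [wuub,iukfm,aykxy] -> 11 lines: kobry mmeni dlrc jwa qhym ncjo ouevb wuub iukfm aykxy ovcm
Hunk 3: at line 7 remove [wuub,iukfm] add [ndfyi,gcs,gohj] -> 12 lines: kobry mmeni dlrc jwa qhym ncjo ouevb ndfyi gcs gohj aykxy ovcm
Hunk 4: at line 7 remove [ndfyi] add [agvm,ggm,tqeq] -> 14 lines: kobry mmeni dlrc jwa qhym ncjo ouevb agvm ggm tqeq gcs gohj aykxy ovcm
Final line 9: ggm

Answer: ggm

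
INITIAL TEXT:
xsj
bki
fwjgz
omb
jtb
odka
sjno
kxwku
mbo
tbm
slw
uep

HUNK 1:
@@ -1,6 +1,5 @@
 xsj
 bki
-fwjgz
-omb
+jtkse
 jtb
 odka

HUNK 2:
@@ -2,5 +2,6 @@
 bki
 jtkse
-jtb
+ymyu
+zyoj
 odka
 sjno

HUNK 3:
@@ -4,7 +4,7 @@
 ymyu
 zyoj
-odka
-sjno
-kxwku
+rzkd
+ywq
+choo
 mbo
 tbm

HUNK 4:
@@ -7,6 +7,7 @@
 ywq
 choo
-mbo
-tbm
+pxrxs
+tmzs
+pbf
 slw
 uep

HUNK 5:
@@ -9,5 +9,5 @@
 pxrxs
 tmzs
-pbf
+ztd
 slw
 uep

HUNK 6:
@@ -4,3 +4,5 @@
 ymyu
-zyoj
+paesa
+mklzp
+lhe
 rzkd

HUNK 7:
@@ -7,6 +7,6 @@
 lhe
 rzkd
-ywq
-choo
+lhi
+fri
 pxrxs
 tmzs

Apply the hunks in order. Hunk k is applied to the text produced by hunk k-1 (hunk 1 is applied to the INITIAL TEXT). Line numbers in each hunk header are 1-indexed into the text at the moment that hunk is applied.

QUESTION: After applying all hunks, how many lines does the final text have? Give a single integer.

Hunk 1: at line 1 remove [fwjgz,omb] add [jtkse] -> 11 lines: xsj bki jtkse jtb odka sjno kxwku mbo tbm slw uep
Hunk 2: at line 2 remove [jtb] add [ymyu,zyoj] -> 12 lines: xsj bki jtkse ymyu zyoj odka sjno kxwku mbo tbm slw uep
Hunk 3: at line 4 remove [odka,sjno,kxwku] add [rzkd,ywq,choo] -> 12 lines: xsj bki jtkse ymyu zyoj rzkd ywq choo mbo tbm slw uep
Hunk 4: at line 7 remove [mbo,tbm] add [pxrxs,tmzs,pbf] -> 13 lines: xsj bki jtkse ymyu zyoj rzkd ywq choo pxrxs tmzs pbf slw uep
Hunk 5: at line 9 remove [pbf] add [ztd] -> 13 lines: xsj bki jtkse ymyu zyoj rzkd ywq choo pxrxs tmzs ztd slw uep
Hunk 6: at line 4 remove [zyoj] add [paesa,mklzp,lhe] -> 15 lines: xsj bki jtkse ymyu paesa mklzp lhe rzkd ywq choo pxrxs tmzs ztd slw uep
Hunk 7: at line 7 remove [ywq,choo] add [lhi,fri] -> 15 lines: xsj bki jtkse ymyu paesa mklzp lhe rzkd lhi fri pxrxs tmzs ztd slw uep
Final line count: 15

Answer: 15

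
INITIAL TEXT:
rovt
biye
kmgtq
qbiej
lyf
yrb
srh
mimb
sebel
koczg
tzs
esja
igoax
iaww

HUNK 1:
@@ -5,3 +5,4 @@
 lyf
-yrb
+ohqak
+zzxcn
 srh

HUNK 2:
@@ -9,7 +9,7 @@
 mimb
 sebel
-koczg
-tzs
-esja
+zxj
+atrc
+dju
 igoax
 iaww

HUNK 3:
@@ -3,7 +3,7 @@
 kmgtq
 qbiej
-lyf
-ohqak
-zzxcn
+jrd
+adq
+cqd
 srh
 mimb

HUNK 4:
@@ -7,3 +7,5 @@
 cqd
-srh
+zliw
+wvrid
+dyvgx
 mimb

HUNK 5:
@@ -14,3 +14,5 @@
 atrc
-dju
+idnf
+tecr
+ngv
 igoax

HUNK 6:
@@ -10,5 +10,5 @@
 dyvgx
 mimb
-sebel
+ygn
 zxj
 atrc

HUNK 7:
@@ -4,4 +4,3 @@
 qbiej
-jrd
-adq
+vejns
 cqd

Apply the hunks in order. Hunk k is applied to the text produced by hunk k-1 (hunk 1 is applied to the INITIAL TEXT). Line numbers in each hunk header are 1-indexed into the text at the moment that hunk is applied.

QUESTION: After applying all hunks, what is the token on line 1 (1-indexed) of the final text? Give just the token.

Hunk 1: at line 5 remove [yrb] add [ohqak,zzxcn] -> 15 lines: rovt biye kmgtq qbiej lyf ohqak zzxcn srh mimb sebel koczg tzs esja igoax iaww
Hunk 2: at line 9 remove [koczg,tzs,esja] add [zxj,atrc,dju] -> 15 lines: rovt biye kmgtq qbiej lyf ohqak zzxcn srh mimb sebel zxj atrc dju igoax iaww
Hunk 3: at line 3 remove [lyf,ohqak,zzxcn] add [jrd,adq,cqd] -> 15 lines: rovt biye kmgtq qbiej jrd adq cqd srh mimb sebel zxj atrc dju igoax iaww
Hunk 4: at line 7 remove [srh] add [zliw,wvrid,dyvgx] -> 17 lines: rovt biye kmgtq qbiej jrd adq cqd zliw wvrid dyvgx mimb sebel zxj atrc dju igoax iaww
Hunk 5: at line 14 remove [dju] add [idnf,tecr,ngv] -> 19 lines: rovt biye kmgtq qbiej jrd adq cqd zliw wvrid dyvgx mimb sebel zxj atrc idnf tecr ngv igoax iaww
Hunk 6: at line 10 remove [sebel] add [ygn] -> 19 lines: rovt biye kmgtq qbiej jrd adq cqd zliw wvrid dyvgx mimb ygn zxj atrc idnf tecr ngv igoax iaww
Hunk 7: at line 4 remove [jrd,adq] add [vejns] -> 18 lines: rovt biye kmgtq qbiej vejns cqd zliw wvrid dyvgx mimb ygn zxj atrc idnf tecr ngv igoax iaww
Final line 1: rovt

Answer: rovt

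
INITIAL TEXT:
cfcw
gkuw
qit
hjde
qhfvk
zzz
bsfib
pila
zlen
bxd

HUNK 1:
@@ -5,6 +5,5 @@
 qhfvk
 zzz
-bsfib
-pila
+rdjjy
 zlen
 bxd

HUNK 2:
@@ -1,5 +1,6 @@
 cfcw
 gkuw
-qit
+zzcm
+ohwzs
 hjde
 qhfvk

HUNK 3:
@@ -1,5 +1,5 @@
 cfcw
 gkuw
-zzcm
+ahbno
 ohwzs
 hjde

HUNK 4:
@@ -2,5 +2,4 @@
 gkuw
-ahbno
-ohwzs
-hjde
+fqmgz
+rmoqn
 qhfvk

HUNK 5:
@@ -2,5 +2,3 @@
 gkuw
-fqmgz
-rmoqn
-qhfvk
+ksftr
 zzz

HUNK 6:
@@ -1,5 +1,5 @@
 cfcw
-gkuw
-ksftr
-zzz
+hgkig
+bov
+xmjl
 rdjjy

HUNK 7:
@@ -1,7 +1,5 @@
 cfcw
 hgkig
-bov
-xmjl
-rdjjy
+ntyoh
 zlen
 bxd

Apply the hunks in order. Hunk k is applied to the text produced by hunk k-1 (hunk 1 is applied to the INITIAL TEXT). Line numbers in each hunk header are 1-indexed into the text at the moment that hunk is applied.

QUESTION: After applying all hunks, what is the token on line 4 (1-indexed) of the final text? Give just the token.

Hunk 1: at line 5 remove [bsfib,pila] add [rdjjy] -> 9 lines: cfcw gkuw qit hjde qhfvk zzz rdjjy zlen bxd
Hunk 2: at line 1 remove [qit] add [zzcm,ohwzs] -> 10 lines: cfcw gkuw zzcm ohwzs hjde qhfvk zzz rdjjy zlen bxd
Hunk 3: at line 1 remove [zzcm] add [ahbno] -> 10 lines: cfcw gkuw ahbno ohwzs hjde qhfvk zzz rdjjy zlen bxd
Hunk 4: at line 2 remove [ahbno,ohwzs,hjde] add [fqmgz,rmoqn] -> 9 lines: cfcw gkuw fqmgz rmoqn qhfvk zzz rdjjy zlen bxd
Hunk 5: at line 2 remove [fqmgz,rmoqn,qhfvk] add [ksftr] -> 7 lines: cfcw gkuw ksftr zzz rdjjy zlen bxd
Hunk 6: at line 1 remove [gkuw,ksftr,zzz] add [hgkig,bov,xmjl] -> 7 lines: cfcw hgkig bov xmjl rdjjy zlen bxd
Hunk 7: at line 1 remove [bov,xmjl,rdjjy] add [ntyoh] -> 5 lines: cfcw hgkig ntyoh zlen bxd
Final line 4: zlen

Answer: zlen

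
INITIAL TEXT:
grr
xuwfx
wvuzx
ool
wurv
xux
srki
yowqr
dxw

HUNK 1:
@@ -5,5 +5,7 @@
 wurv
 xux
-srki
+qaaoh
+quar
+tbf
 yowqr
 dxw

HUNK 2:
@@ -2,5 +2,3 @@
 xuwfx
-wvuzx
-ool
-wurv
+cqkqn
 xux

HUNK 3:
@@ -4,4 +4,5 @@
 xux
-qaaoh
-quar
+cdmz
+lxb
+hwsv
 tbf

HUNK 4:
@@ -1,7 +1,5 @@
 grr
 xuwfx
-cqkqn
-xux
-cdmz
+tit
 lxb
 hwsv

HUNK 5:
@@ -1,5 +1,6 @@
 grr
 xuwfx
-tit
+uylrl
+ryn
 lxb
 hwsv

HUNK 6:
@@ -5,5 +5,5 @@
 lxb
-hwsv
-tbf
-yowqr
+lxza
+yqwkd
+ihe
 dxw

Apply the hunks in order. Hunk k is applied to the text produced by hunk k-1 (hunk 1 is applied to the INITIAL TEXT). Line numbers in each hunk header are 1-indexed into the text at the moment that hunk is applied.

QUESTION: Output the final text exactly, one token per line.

Answer: grr
xuwfx
uylrl
ryn
lxb
lxza
yqwkd
ihe
dxw

Derivation:
Hunk 1: at line 5 remove [srki] add [qaaoh,quar,tbf] -> 11 lines: grr xuwfx wvuzx ool wurv xux qaaoh quar tbf yowqr dxw
Hunk 2: at line 2 remove [wvuzx,ool,wurv] add [cqkqn] -> 9 lines: grr xuwfx cqkqn xux qaaoh quar tbf yowqr dxw
Hunk 3: at line 4 remove [qaaoh,quar] add [cdmz,lxb,hwsv] -> 10 lines: grr xuwfx cqkqn xux cdmz lxb hwsv tbf yowqr dxw
Hunk 4: at line 1 remove [cqkqn,xux,cdmz] add [tit] -> 8 lines: grr xuwfx tit lxb hwsv tbf yowqr dxw
Hunk 5: at line 1 remove [tit] add [uylrl,ryn] -> 9 lines: grr xuwfx uylrl ryn lxb hwsv tbf yowqr dxw
Hunk 6: at line 5 remove [hwsv,tbf,yowqr] add [lxza,yqwkd,ihe] -> 9 lines: grr xuwfx uylrl ryn lxb lxza yqwkd ihe dxw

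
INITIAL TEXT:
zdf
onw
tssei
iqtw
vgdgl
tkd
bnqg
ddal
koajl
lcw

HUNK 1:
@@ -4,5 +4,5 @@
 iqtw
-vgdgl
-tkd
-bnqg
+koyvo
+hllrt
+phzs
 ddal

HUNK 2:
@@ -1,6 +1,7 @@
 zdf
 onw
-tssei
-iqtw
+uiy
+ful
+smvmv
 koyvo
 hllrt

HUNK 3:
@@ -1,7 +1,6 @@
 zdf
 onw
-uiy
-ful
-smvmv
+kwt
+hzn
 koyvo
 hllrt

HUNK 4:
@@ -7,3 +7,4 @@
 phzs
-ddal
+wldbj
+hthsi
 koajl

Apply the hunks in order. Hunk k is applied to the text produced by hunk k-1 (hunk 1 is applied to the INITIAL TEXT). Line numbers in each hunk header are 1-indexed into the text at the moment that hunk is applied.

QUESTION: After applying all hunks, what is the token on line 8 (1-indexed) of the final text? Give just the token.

Hunk 1: at line 4 remove [vgdgl,tkd,bnqg] add [koyvo,hllrt,phzs] -> 10 lines: zdf onw tssei iqtw koyvo hllrt phzs ddal koajl lcw
Hunk 2: at line 1 remove [tssei,iqtw] add [uiy,ful,smvmv] -> 11 lines: zdf onw uiy ful smvmv koyvo hllrt phzs ddal koajl lcw
Hunk 3: at line 1 remove [uiy,ful,smvmv] add [kwt,hzn] -> 10 lines: zdf onw kwt hzn koyvo hllrt phzs ddal koajl lcw
Hunk 4: at line 7 remove [ddal] add [wldbj,hthsi] -> 11 lines: zdf onw kwt hzn koyvo hllrt phzs wldbj hthsi koajl lcw
Final line 8: wldbj

Answer: wldbj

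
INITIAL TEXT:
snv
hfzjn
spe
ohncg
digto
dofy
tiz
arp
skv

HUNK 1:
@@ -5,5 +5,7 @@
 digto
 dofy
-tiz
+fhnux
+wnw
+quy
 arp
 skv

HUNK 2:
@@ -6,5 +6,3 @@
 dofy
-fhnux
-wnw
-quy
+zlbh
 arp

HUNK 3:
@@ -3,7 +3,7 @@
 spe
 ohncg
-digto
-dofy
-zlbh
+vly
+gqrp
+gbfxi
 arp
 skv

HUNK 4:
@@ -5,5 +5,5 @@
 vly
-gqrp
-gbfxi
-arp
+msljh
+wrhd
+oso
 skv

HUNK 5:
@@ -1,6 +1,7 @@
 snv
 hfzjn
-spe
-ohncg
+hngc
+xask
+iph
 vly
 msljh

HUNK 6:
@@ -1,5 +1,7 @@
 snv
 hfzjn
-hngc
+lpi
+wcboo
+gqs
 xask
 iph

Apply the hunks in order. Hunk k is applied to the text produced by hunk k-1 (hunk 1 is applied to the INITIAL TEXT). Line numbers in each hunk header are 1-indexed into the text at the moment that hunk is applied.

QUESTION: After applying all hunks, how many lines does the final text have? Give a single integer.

Hunk 1: at line 5 remove [tiz] add [fhnux,wnw,quy] -> 11 lines: snv hfzjn spe ohncg digto dofy fhnux wnw quy arp skv
Hunk 2: at line 6 remove [fhnux,wnw,quy] add [zlbh] -> 9 lines: snv hfzjn spe ohncg digto dofy zlbh arp skv
Hunk 3: at line 3 remove [digto,dofy,zlbh] add [vly,gqrp,gbfxi] -> 9 lines: snv hfzjn spe ohncg vly gqrp gbfxi arp skv
Hunk 4: at line 5 remove [gqrp,gbfxi,arp] add [msljh,wrhd,oso] -> 9 lines: snv hfzjn spe ohncg vly msljh wrhd oso skv
Hunk 5: at line 1 remove [spe,ohncg] add [hngc,xask,iph] -> 10 lines: snv hfzjn hngc xask iph vly msljh wrhd oso skv
Hunk 6: at line 1 remove [hngc] add [lpi,wcboo,gqs] -> 12 lines: snv hfzjn lpi wcboo gqs xask iph vly msljh wrhd oso skv
Final line count: 12

Answer: 12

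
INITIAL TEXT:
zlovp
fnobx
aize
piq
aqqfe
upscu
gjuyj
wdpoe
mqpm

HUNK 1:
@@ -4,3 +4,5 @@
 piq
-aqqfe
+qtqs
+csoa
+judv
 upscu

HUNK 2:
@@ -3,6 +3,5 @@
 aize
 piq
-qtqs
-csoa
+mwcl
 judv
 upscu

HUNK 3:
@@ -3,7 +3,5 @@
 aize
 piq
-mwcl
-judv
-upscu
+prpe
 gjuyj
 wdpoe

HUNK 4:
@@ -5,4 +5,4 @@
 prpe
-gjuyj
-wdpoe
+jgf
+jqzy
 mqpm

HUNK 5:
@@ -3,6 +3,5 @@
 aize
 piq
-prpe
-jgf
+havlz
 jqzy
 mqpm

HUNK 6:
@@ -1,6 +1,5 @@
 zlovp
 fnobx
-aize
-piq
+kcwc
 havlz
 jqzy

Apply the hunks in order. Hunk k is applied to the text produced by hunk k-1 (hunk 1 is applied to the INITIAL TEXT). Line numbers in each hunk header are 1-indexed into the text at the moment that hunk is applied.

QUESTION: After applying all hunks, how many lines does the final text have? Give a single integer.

Hunk 1: at line 4 remove [aqqfe] add [qtqs,csoa,judv] -> 11 lines: zlovp fnobx aize piq qtqs csoa judv upscu gjuyj wdpoe mqpm
Hunk 2: at line 3 remove [qtqs,csoa] add [mwcl] -> 10 lines: zlovp fnobx aize piq mwcl judv upscu gjuyj wdpoe mqpm
Hunk 3: at line 3 remove [mwcl,judv,upscu] add [prpe] -> 8 lines: zlovp fnobx aize piq prpe gjuyj wdpoe mqpm
Hunk 4: at line 5 remove [gjuyj,wdpoe] add [jgf,jqzy] -> 8 lines: zlovp fnobx aize piq prpe jgf jqzy mqpm
Hunk 5: at line 3 remove [prpe,jgf] add [havlz] -> 7 lines: zlovp fnobx aize piq havlz jqzy mqpm
Hunk 6: at line 1 remove [aize,piq] add [kcwc] -> 6 lines: zlovp fnobx kcwc havlz jqzy mqpm
Final line count: 6

Answer: 6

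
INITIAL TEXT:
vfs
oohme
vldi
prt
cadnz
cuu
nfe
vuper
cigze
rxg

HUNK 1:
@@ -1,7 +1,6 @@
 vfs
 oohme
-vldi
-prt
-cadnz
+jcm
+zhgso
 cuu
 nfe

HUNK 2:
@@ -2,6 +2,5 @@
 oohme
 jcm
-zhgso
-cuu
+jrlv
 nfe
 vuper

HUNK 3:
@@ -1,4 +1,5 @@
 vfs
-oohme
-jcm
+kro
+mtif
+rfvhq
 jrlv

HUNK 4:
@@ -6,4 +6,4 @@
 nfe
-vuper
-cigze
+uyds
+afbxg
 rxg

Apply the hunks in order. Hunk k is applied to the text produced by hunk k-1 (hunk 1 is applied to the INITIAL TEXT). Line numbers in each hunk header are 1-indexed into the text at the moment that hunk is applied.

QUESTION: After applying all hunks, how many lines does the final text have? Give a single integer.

Answer: 9

Derivation:
Hunk 1: at line 1 remove [vldi,prt,cadnz] add [jcm,zhgso] -> 9 lines: vfs oohme jcm zhgso cuu nfe vuper cigze rxg
Hunk 2: at line 2 remove [zhgso,cuu] add [jrlv] -> 8 lines: vfs oohme jcm jrlv nfe vuper cigze rxg
Hunk 3: at line 1 remove [oohme,jcm] add [kro,mtif,rfvhq] -> 9 lines: vfs kro mtif rfvhq jrlv nfe vuper cigze rxg
Hunk 4: at line 6 remove [vuper,cigze] add [uyds,afbxg] -> 9 lines: vfs kro mtif rfvhq jrlv nfe uyds afbxg rxg
Final line count: 9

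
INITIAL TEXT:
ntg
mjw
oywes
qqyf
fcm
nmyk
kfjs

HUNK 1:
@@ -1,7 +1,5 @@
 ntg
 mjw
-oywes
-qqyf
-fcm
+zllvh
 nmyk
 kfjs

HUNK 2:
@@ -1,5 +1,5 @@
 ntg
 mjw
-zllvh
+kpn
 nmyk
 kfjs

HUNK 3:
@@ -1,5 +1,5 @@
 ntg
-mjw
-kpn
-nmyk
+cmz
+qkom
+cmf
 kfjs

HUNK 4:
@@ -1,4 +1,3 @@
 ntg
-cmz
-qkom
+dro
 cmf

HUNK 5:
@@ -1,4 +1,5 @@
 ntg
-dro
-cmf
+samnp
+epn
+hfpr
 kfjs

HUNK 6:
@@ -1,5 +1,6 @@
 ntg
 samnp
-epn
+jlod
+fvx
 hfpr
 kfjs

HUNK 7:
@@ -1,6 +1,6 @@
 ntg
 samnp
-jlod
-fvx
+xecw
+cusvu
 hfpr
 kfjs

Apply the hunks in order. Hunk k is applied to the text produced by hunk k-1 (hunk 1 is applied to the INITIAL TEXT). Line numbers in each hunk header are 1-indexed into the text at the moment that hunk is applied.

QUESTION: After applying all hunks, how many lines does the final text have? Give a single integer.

Hunk 1: at line 1 remove [oywes,qqyf,fcm] add [zllvh] -> 5 lines: ntg mjw zllvh nmyk kfjs
Hunk 2: at line 1 remove [zllvh] add [kpn] -> 5 lines: ntg mjw kpn nmyk kfjs
Hunk 3: at line 1 remove [mjw,kpn,nmyk] add [cmz,qkom,cmf] -> 5 lines: ntg cmz qkom cmf kfjs
Hunk 4: at line 1 remove [cmz,qkom] add [dro] -> 4 lines: ntg dro cmf kfjs
Hunk 5: at line 1 remove [dro,cmf] add [samnp,epn,hfpr] -> 5 lines: ntg samnp epn hfpr kfjs
Hunk 6: at line 1 remove [epn] add [jlod,fvx] -> 6 lines: ntg samnp jlod fvx hfpr kfjs
Hunk 7: at line 1 remove [jlod,fvx] add [xecw,cusvu] -> 6 lines: ntg samnp xecw cusvu hfpr kfjs
Final line count: 6

Answer: 6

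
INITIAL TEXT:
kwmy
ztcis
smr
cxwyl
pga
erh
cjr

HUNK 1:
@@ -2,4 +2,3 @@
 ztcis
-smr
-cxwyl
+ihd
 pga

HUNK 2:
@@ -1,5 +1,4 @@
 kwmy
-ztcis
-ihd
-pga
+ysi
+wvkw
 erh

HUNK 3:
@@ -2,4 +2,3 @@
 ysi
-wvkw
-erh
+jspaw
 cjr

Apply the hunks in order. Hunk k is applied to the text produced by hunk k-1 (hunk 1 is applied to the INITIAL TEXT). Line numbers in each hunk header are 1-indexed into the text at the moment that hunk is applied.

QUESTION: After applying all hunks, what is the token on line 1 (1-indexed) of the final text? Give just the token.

Answer: kwmy

Derivation:
Hunk 1: at line 2 remove [smr,cxwyl] add [ihd] -> 6 lines: kwmy ztcis ihd pga erh cjr
Hunk 2: at line 1 remove [ztcis,ihd,pga] add [ysi,wvkw] -> 5 lines: kwmy ysi wvkw erh cjr
Hunk 3: at line 2 remove [wvkw,erh] add [jspaw] -> 4 lines: kwmy ysi jspaw cjr
Final line 1: kwmy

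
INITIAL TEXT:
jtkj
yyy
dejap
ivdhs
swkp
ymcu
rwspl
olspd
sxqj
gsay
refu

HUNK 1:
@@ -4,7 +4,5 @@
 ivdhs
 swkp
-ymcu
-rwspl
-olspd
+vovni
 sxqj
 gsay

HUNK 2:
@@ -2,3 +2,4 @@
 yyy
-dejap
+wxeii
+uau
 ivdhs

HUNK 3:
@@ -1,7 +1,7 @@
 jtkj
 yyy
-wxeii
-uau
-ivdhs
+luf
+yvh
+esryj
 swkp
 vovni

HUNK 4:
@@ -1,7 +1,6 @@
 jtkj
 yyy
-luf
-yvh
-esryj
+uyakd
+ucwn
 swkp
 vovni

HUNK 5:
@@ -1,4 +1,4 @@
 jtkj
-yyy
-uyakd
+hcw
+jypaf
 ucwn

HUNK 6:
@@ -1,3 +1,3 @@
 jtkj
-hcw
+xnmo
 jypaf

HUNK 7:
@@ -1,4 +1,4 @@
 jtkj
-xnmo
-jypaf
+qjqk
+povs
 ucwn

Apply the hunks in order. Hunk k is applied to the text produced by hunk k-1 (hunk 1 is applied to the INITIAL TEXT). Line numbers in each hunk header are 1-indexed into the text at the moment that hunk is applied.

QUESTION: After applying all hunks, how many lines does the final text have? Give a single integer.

Hunk 1: at line 4 remove [ymcu,rwspl,olspd] add [vovni] -> 9 lines: jtkj yyy dejap ivdhs swkp vovni sxqj gsay refu
Hunk 2: at line 2 remove [dejap] add [wxeii,uau] -> 10 lines: jtkj yyy wxeii uau ivdhs swkp vovni sxqj gsay refu
Hunk 3: at line 1 remove [wxeii,uau,ivdhs] add [luf,yvh,esryj] -> 10 lines: jtkj yyy luf yvh esryj swkp vovni sxqj gsay refu
Hunk 4: at line 1 remove [luf,yvh,esryj] add [uyakd,ucwn] -> 9 lines: jtkj yyy uyakd ucwn swkp vovni sxqj gsay refu
Hunk 5: at line 1 remove [yyy,uyakd] add [hcw,jypaf] -> 9 lines: jtkj hcw jypaf ucwn swkp vovni sxqj gsay refu
Hunk 6: at line 1 remove [hcw] add [xnmo] -> 9 lines: jtkj xnmo jypaf ucwn swkp vovni sxqj gsay refu
Hunk 7: at line 1 remove [xnmo,jypaf] add [qjqk,povs] -> 9 lines: jtkj qjqk povs ucwn swkp vovni sxqj gsay refu
Final line count: 9

Answer: 9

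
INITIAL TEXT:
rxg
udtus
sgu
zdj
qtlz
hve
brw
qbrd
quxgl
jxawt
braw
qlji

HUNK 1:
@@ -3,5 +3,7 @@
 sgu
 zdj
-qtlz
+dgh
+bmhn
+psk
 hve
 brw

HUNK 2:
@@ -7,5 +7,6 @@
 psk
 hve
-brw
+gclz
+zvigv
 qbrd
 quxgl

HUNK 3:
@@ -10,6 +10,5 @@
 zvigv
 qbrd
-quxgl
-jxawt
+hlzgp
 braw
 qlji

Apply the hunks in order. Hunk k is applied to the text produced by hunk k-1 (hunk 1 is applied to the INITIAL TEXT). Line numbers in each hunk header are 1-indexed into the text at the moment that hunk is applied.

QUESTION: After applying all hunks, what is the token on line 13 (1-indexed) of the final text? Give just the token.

Answer: braw

Derivation:
Hunk 1: at line 3 remove [qtlz] add [dgh,bmhn,psk] -> 14 lines: rxg udtus sgu zdj dgh bmhn psk hve brw qbrd quxgl jxawt braw qlji
Hunk 2: at line 7 remove [brw] add [gclz,zvigv] -> 15 lines: rxg udtus sgu zdj dgh bmhn psk hve gclz zvigv qbrd quxgl jxawt braw qlji
Hunk 3: at line 10 remove [quxgl,jxawt] add [hlzgp] -> 14 lines: rxg udtus sgu zdj dgh bmhn psk hve gclz zvigv qbrd hlzgp braw qlji
Final line 13: braw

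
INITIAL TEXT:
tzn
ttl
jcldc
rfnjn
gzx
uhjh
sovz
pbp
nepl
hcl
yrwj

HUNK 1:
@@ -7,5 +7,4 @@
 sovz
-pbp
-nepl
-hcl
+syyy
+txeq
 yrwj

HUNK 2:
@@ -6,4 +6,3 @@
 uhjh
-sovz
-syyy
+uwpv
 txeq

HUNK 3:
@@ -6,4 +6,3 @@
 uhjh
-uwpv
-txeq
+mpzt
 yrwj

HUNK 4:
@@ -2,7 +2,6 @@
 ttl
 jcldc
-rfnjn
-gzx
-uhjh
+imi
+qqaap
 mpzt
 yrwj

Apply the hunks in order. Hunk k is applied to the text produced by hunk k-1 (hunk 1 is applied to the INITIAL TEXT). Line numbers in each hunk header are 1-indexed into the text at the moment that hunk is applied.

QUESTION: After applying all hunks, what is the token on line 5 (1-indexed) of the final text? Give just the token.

Hunk 1: at line 7 remove [pbp,nepl,hcl] add [syyy,txeq] -> 10 lines: tzn ttl jcldc rfnjn gzx uhjh sovz syyy txeq yrwj
Hunk 2: at line 6 remove [sovz,syyy] add [uwpv] -> 9 lines: tzn ttl jcldc rfnjn gzx uhjh uwpv txeq yrwj
Hunk 3: at line 6 remove [uwpv,txeq] add [mpzt] -> 8 lines: tzn ttl jcldc rfnjn gzx uhjh mpzt yrwj
Hunk 4: at line 2 remove [rfnjn,gzx,uhjh] add [imi,qqaap] -> 7 lines: tzn ttl jcldc imi qqaap mpzt yrwj
Final line 5: qqaap

Answer: qqaap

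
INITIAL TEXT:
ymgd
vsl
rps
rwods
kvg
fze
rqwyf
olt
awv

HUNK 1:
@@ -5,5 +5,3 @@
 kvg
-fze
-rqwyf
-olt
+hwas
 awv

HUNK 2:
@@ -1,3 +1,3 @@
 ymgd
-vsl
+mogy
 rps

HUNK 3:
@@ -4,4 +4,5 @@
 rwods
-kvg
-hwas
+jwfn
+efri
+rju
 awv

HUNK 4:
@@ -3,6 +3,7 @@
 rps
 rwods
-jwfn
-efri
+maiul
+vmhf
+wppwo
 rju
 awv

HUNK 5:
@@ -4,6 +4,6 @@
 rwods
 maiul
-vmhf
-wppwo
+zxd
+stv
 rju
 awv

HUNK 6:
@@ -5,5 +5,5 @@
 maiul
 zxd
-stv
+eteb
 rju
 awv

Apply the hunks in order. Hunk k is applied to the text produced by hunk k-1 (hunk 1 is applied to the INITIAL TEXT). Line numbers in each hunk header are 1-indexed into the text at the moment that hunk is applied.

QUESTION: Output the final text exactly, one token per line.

Answer: ymgd
mogy
rps
rwods
maiul
zxd
eteb
rju
awv

Derivation:
Hunk 1: at line 5 remove [fze,rqwyf,olt] add [hwas] -> 7 lines: ymgd vsl rps rwods kvg hwas awv
Hunk 2: at line 1 remove [vsl] add [mogy] -> 7 lines: ymgd mogy rps rwods kvg hwas awv
Hunk 3: at line 4 remove [kvg,hwas] add [jwfn,efri,rju] -> 8 lines: ymgd mogy rps rwods jwfn efri rju awv
Hunk 4: at line 3 remove [jwfn,efri] add [maiul,vmhf,wppwo] -> 9 lines: ymgd mogy rps rwods maiul vmhf wppwo rju awv
Hunk 5: at line 4 remove [vmhf,wppwo] add [zxd,stv] -> 9 lines: ymgd mogy rps rwods maiul zxd stv rju awv
Hunk 6: at line 5 remove [stv] add [eteb] -> 9 lines: ymgd mogy rps rwods maiul zxd eteb rju awv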